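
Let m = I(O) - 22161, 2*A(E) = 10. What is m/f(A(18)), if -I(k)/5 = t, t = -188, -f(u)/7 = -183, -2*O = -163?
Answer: -21221/1281 ≈ -16.566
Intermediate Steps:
A(E) = 5 (A(E) = (½)*10 = 5)
O = 163/2 (O = -½*(-163) = 163/2 ≈ 81.500)
f(u) = 1281 (f(u) = -7*(-183) = 1281)
I(k) = 940 (I(k) = -5*(-188) = 940)
m = -21221 (m = 940 - 22161 = -21221)
m/f(A(18)) = -21221/1281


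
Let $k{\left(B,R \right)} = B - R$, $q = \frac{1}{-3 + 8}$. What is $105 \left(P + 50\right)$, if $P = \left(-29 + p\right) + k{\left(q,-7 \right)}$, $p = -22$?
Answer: $651$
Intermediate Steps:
$q = \frac{1}{5} \approx 0.2$
$P = - \frac{219}{5}$ ($P = \left(-29 - 22\right) + \left(\frac{1}{5} - -7\right) = -51 + \left(\frac{1}{5} + 7\right) = -51 + \frac{36}{5} = - \frac{219}{5} \approx -43.8$)
$105 \left(P + 50\right) = 105 \left(- \frac{219}{5} + 50\right) = 105 \cdot \frac{31}{5} = 651$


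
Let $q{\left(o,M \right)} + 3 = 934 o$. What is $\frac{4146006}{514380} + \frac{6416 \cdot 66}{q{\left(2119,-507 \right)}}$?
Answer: $\frac{1403892675023}{169671929390} \approx 8.2742$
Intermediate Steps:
$q{\left(o,M \right)} = -3 + 934 o$
$\frac{4146006}{514380} + \frac{6416 \cdot 66}{q{\left(2119,-507 \right)}} = \frac{4146006}{514380} + \frac{6416 \cdot 66}{-3 + 934 \cdot 2119} = 4146006 \cdot \frac{1}{514380} + \frac{423456}{-3 + 1979146} = \frac{691001}{85730} + \frac{423456}{1979143} = \frac{1403892675023}{169671929390}$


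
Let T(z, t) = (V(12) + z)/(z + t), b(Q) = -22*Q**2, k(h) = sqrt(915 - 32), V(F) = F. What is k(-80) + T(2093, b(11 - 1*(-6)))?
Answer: -421/853 + sqrt(883) ≈ 29.222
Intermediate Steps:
k(h) = sqrt(883)
T(z, t) = (12 + z)/(t + z) (T(z, t) = (12 + z)/(z + t) = (12 + z)/(t + z))
k(-80) + T(2093, b(11 - 1*(-6))) = sqrt(883) + (12 + 2093)/(-22*(11 - 1*(-6))**2 + 2093) = sqrt(883) + 2105/(-22*(11 + 6)**2 + 2093) = sqrt(883) + 2105/(-22*17**2 + 2093) = sqrt(883) + 2105/(-22*289 + 2093) = sqrt(883) + 2105/(-6358 + 2093) = sqrt(883) + 2105/(-4265) = sqrt(883) - 1/4265*2105 = sqrt(883) - 421/853 = -421/853 + sqrt(883)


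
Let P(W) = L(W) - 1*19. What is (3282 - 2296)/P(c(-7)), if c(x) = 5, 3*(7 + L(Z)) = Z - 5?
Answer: -493/13 ≈ -37.923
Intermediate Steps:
L(Z) = -26/3 + Z/3 (L(Z) = -7 + (Z - 5)/3 = -7 + (-5 + Z)/3 = -7 + (-5/3 + Z/3) = -26/3 + Z/3)
P(W) = -83/3 + W/3 (P(W) = (-26/3 + W/3) - 1*19 = (-26/3 + W/3) - 19 = -83/3 + W/3)
(3282 - 2296)/P(c(-7)) = (3282 - 2296)/(-83/3 + (1/3)*5) = 986/(-83/3 + 5/3) = 986/(-26) = 986*(-1/26) = -493/13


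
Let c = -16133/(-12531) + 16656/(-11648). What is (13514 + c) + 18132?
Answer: 288691486981/9122568 ≈ 31646.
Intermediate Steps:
c = -1299947/9122568 (c = -16133*(-1/12531) + 16656*(-1/11648) = 16133/12531 - 1041/728 = -1299947/9122568 ≈ -0.14250)
(13514 + c) + 18132 = (13514 - 1299947/9122568) + 18132 = 123281084005/9122568 + 18132 = 288691486981/9122568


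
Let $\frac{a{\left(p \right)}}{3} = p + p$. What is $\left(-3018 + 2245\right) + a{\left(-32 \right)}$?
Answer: $-965$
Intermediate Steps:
$a{\left(p \right)} = 6 p$ ($a{\left(p \right)} = 3 \left(p + p\right) = 3 \cdot 2 p = 6 p$)
$\left(-3018 + 2245\right) + a{\left(-32 \right)} = \left(-3018 + 2245\right) + 6 \left(-32\right) = -773 - 192 = -965$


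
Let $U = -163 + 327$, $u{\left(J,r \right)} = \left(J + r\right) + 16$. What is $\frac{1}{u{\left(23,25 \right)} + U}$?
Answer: $\frac{1}{228} \approx 0.004386$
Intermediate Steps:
$u{\left(J,r \right)} = 16 + J + r$
$U = 164$
$\frac{1}{u{\left(23,25 \right)} + U} = \frac{1}{\left(16 + 23 + 25\right) + 164} = \frac{1}{64 + 164} = \frac{1}{228}$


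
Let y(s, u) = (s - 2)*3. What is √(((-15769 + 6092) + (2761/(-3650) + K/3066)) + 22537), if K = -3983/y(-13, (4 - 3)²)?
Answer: √138767302131/3285 ≈ 113.40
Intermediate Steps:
y(s, u) = -6 + 3*s (y(s, u) = (-2 + s)*3 = -6 + 3*s)
K = 3983/45 (K = -3983/(-6 + 3*(-13)) = -3983/(-6 - 39) = -3983/(-45) = -3983*(-1/45) = 3983/45 ≈ 88.511)
√(((-15769 + 6092) + (2761/(-3650) + K/3066)) + 22537) = √(((-15769 + 6092) + (2761/(-3650) + (3983/45)/3066)) + 22537) = √((-9677 + (2761*(-1/3650) + (3983/45)*(1/3066))) + 22537) = √((-9677 + (-2761/3650 + 569/19710)) + 22537) = √((-9677 - 35851/49275) + 22537) = √(-476870026/49275 + 22537) = √(633640649/49275) = √138767302131/3285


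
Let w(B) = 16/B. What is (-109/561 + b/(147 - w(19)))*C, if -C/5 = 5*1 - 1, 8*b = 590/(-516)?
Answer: 348834865/89319428 ≈ 3.9055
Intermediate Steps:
b = -295/2064 (b = (590/(-516))/8 = (590*(-1/516))/8 = (⅛)*(-295/258) = -295/2064 ≈ -0.14293)
C = -20 (C = -5*(5*1 - 1) = -5*(5 - 1) = -5*4 = -20)
(-109/561 + b/(147 - w(19)))*C = (-109/561 - 295/(2064*(147 - 16/19)))*(-20) = (-109/561 - 295/(2064*2777/19))*(-20) = (-109/561 - 295/2064*19/2777)*(-20) = (-109/561 - 5605/5731728)*(-20) = -69766973/357277712*(-20) = 348834865/89319428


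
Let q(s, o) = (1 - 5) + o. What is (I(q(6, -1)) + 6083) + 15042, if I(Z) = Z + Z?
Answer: 21115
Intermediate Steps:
q(s, o) = -4 + o
I(Z) = 2*Z
(I(q(6, -1)) + 6083) + 15042 = (2*(-4 - 1) + 6083) + 15042 = (2*(-5) + 6083) + 15042 = (-10 + 6083) + 15042 = 6073 + 15042 = 21115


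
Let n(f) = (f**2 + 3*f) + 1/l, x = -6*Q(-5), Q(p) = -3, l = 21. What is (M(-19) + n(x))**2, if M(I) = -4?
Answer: 61701025/441 ≈ 1.3991e+5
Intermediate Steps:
x = 18 (x = -6*(-3) = 18)
n(f) = 1/21 + f**2 + 3*f (n(f) = (f**2 + 3*f) + 1/21 = 1/21 + f**2 + 3*f)
(M(-19) + n(x))**2 = (-4 + (1/21 + 18*(3 + 18)))**2 = (-4 + (1/21 + 18*21))**2 = (-4 + (1/21 + 378))**2 = (-4 + 7939/21)**2 = (7855/21)**2 = 61701025/441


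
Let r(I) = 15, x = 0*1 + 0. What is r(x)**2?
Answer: 225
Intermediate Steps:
x = 0 (x = 0 + 0 = 0)
r(x)**2 = 15**2 = 225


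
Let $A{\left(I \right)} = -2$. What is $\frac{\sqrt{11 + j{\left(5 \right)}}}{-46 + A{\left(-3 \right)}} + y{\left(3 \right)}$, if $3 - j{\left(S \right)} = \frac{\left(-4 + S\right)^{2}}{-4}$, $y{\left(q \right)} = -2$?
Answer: $-2 - \frac{\sqrt{57}}{96} \approx -2.0786$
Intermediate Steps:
$j{\left(S \right)} = 3 + \frac{\left(-4 + S\right)^{2}}{4}$ ($j{\left(S \right)} = 3 - \frac{\left(-4 + S\right)^{2}}{-4} = 3 - \left(-4 + S\right)^{2} \left(- \frac{1}{4}\right) = 3 - - \frac{\left(-4 + S\right)^{2}}{4} = 3 + \frac{\left(-4 + S\right)^{2}}{4}$)
$\frac{\sqrt{11 + j{\left(5 \right)}}}{-46 + A{\left(-3 \right)}} + y{\left(3 \right)} = \frac{\sqrt{11 + \left(3 + \frac{\left(-4 + 5\right)^{2}}{4}\right)}}{-46 - 2} - 2 = \frac{\sqrt{11 + \left(3 + \frac{1^{2}}{4}\right)}}{-48} - 2 = - \frac{\sqrt{11 + \left(3 + \frac{1}{4} \cdot 1\right)}}{48} - 2 = - \frac{\sqrt{11 + \left(3 + \frac{1}{4}\right)}}{48} - 2 = - \frac{\sqrt{11 + \frac{13}{4}}}{48} - 2 = - \frac{\sqrt{\frac{57}{4}}}{48} - 2 = - \frac{\frac{1}{2} \sqrt{57}}{48} - 2 = - \frac{\sqrt{57}}{96} - 2 = -2 - \frac{\sqrt{57}}{96}$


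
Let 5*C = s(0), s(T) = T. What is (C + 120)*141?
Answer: 16920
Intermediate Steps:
C = 0 (C = (⅕)*0 = 0)
(C + 120)*141 = (0 + 120)*141 = 120*141 = 16920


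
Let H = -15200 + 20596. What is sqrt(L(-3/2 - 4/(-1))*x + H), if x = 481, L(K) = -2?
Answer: sqrt(4434) ≈ 66.588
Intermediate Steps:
H = 5396
sqrt(L(-3/2 - 4/(-1))*x + H) = sqrt(-2*481 + 5396) = sqrt(-962 + 5396) = sqrt(4434)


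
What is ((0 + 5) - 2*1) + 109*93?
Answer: 10140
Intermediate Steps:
((0 + 5) - 2*1) + 109*93 = (5 - 2) + 10137 = 3 + 10137 = 10140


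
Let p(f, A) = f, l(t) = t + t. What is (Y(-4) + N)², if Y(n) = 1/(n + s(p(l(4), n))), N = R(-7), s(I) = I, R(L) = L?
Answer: 729/16 ≈ 45.563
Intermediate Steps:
l(t) = 2*t
N = -7
Y(n) = 1/(8 + n) (Y(n) = 1/(n + 2*4) = 1/(n + 8) = 1/(8 + n))
(Y(-4) + N)² = (1/(8 - 4) - 7)² = (1/4 - 7)² = (¼ - 7)² = (-27/4)² = 729/16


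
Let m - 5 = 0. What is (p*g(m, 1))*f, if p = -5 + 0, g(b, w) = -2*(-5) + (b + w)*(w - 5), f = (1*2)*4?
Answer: 560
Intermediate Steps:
m = 5 (m = 5 + 0 = 5)
f = 8 (f = 2*4 = 8)
g(b, w) = 10 + (-5 + w)*(b + w) (g(b, w) = 10 + (b + w)*(-5 + w) = 10 + (-5 + w)*(b + w))
p = -5
(p*g(m, 1))*f = -5*(10 + 1² - 5*5 - 5*1 + 5*1)*8 = -5*(10 + 1 - 25 - 5 + 5)*8 = -5*(-14)*8 = 70*8 = 560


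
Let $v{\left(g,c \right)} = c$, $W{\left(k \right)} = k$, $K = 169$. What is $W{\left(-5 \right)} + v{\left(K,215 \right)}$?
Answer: $210$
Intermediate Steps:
$W{\left(-5 \right)} + v{\left(K,215 \right)} = -5 + 215 = 210$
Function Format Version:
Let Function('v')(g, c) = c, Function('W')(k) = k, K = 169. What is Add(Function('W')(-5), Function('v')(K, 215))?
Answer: 210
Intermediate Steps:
Add(Function('W')(-5), Function('v')(K, 215)) = Add(-5, 215) = 210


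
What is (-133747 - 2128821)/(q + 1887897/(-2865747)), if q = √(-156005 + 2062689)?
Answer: -1360113883852738168/1739849997142643283 - 4129189550393197136*√476671/1739849997142643283 ≈ -1639.3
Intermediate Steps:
q = 2*√476671 (q = √1906684 = 2*√476671 ≈ 1380.8)
(-133747 - 2128821)/(q + 1887897/(-2865747)) = (-133747 - 2128821)/(2*√476671 + 1887897/(-2865747)) = -2262568/(2*√476671 + 1887897*(-1/2865747)) = -2262568/(2*√476671 - 629299/955249) = -2262568/(-629299/955249 + 2*√476671)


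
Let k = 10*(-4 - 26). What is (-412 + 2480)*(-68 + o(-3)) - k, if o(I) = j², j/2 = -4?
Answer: -7972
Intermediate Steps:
j = -8 (j = 2*(-4) = -8)
o(I) = 64 (o(I) = (-8)² = 64)
k = -300 (k = 10*(-30) = -300)
(-412 + 2480)*(-68 + o(-3)) - k = (-412 + 2480)*(-68 + 64) - 1*(-300) = 2068*(-4) + 300 = -8272 + 300 = -7972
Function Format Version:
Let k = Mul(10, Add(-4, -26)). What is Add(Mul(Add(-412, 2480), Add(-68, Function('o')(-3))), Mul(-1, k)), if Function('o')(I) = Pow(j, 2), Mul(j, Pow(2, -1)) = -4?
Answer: -7972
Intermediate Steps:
j = -8 (j = Mul(2, -4) = -8)
Function('o')(I) = 64 (Function('o')(I) = Pow(-8, 2) = 64)
k = -300 (k = Mul(10, -30) = -300)
Add(Mul(Add(-412, 2480), Add(-68, Function('o')(-3))), Mul(-1, k)) = Add(Mul(Add(-412, 2480), Add(-68, 64)), Mul(-1, -300)) = Add(Mul(2068, -4), 300) = Add(-8272, 300) = -7972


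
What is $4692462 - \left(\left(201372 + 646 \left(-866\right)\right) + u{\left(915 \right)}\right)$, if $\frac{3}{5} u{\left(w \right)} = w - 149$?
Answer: $\frac{15147748}{3} \approx 5.0492 \cdot 10^{6}$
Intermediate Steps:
$u{\left(w \right)} = - \frac{745}{3} + \frac{5 w}{3}$ ($u{\left(w \right)} = \frac{5 \left(w - 149\right)}{3} = \frac{5 \left(-149 + w\right)}{3} = - \frac{745}{3} + \frac{5 w}{3}$)
$4692462 - \left(\left(201372 + 646 \left(-866\right)\right) + u{\left(915 \right)}\right) = 4692462 - \left(\left(201372 + 646 \left(-866\right)\right) + \left(- \frac{745}{3} + \frac{5}{3} \cdot 915\right)\right) = 4692462 - \left(\left(201372 - 559436\right) + \left(- \frac{745}{3} + 1525\right)\right) = 4692462 - \left(-358064 + \frac{3830}{3}\right) = 4692462 - - \frac{1070362}{3} = 4692462 + \frac{1070362}{3} = \frac{15147748}{3}$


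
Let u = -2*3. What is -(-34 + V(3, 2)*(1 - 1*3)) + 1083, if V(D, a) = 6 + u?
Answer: 1117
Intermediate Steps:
u = -6
V(D, a) = 0 (V(D, a) = 6 - 6 = 0)
-(-34 + V(3, 2)*(1 - 1*3)) + 1083 = -(-34 + 0*(1 - 1*3)) + 1083 = -(-34 + 0*(1 - 3)) + 1083 = -(-34 + 0*(-2)) + 1083 = -(-34 + 0) + 1083 = -1*(-34) + 1083 = 34 + 1083 = 1117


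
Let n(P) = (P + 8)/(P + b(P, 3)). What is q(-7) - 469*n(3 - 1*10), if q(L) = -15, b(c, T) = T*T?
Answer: -499/2 ≈ -249.50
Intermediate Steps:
b(c, T) = T²
n(P) = (8 + P)/(9 + P) (n(P) = (P + 8)/(P + 3²) = (8 + P)/(P + 9) = (8 + P)/(9 + P))
q(-7) - 469*n(3 - 1*10) = -15 - 469*(8 + (3 - 1*10))/(9 + (3 - 1*10)) = -15 - 469*(8 + (3 - 10))/(9 + (3 - 10)) = -15 - 469*(8 - 7)/(9 - 7) = -15 - 469/2 = -499/2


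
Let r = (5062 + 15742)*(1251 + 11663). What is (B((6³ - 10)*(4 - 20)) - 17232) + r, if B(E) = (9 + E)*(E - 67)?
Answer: 279699805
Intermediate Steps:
r = 268662856 (r = 20804*12914 = 268662856)
B(E) = (-67 + E)*(9 + E) (B(E) = (9 + E)*(-67 + E) = (-67 + E)*(9 + E))
(B((6³ - 10)*(4 - 20)) - 17232) + r = ((-603 + ((6³ - 10)*(4 - 20))² - 58*(6³ - 10)*(4 - 20)) - 17232) + 268662856 = ((-603 + ((216 - 10)*(-16))² - 58*(216 - 10)*(-16)) - 17232) + 268662856 = ((-603 + (206*(-16))² - 11948*(-16)) - 17232) + 268662856 = ((-603 + (-3296)² - 58*(-3296)) - 17232) + 268662856 = ((-603 + 10863616 + 191168) - 17232) + 268662856 = (11054181 - 17232) + 268662856 = 11036949 + 268662856 = 279699805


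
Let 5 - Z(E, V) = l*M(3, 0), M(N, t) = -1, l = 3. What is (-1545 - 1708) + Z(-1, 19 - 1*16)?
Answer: -3245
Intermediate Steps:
Z(E, V) = 8 (Z(E, V) = 5 - 3*(-1) = 5 - 1*(-3) = 5 + 3 = 8)
(-1545 - 1708) + Z(-1, 19 - 1*16) = (-1545 - 1708) + 8 = -3253 + 8 = -3245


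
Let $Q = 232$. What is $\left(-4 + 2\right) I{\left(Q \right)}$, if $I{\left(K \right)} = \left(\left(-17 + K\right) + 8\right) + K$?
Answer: $-910$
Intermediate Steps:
$I{\left(K \right)} = -9 + 2 K$ ($I{\left(K \right)} = \left(-9 + K\right) + K = -9 + 2 K$)
$\left(-4 + 2\right) I{\left(Q \right)} = \left(-4 + 2\right) \left(-9 + 2 \cdot 232\right) = - 2 \left(-9 + 464\right) = \left(-2\right) 455 = -910$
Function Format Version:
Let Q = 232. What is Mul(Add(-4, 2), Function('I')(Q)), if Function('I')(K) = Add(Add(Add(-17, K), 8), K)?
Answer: -910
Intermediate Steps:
Function('I')(K) = Add(-9, Mul(2, K)) (Function('I')(K) = Add(Add(-9, K), K) = Add(-9, Mul(2, K)))
Mul(Add(-4, 2), Function('I')(Q)) = Mul(Add(-4, 2), Add(-9, Mul(2, 232))) = Mul(-2, Add(-9, 464)) = Mul(-2, 455) = -910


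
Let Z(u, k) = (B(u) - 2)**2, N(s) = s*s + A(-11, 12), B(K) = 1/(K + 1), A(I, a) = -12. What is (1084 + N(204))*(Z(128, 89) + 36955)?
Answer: 26254580100352/16641 ≈ 1.5777e+9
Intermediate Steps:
B(K) = 1/(1 + K)
N(s) = -12 + s**2 (N(s) = s*s - 12 = s**2 - 12 = -12 + s**2)
Z(u, k) = (-2 + 1/(1 + u))**2 (Z(u, k) = (1/(1 + u) - 2)**2 = (-2 + 1/(1 + u))**2)
(1084 + N(204))*(Z(128, 89) + 36955) = (1084 + (-12 + 204**2))*((1 + 2*128)**2/(1 + 128)**2 + 36955) = (1084 + (-12 + 41616))*((1 + 256)**2/129**2 + 36955) = (1084 + 41604)*((1/16641)*257**2 + 36955) = 42688*((1/16641)*66049 + 36955) = 42688*(66049/16641 + 36955) = 42688*(615034204/16641) = 26254580100352/16641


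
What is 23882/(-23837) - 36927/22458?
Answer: -2396905/905806 ≈ -2.6462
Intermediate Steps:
23882/(-23837) - 36927/22458 = 23882*(-1/23837) - 36927*1/22458 = -23882/23837 - 12309/7486 = -2396905/905806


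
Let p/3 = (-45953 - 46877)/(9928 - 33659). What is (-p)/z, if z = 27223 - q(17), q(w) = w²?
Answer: -46415/106528459 ≈ -0.00043571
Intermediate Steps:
p = 278490/23731 (p = 3*((-45953 - 46877)/(9928 - 33659)) = 3*(-92830/(-23731)) = 3*(-92830*(-1/23731)) = 3*(92830/23731) = 278490/23731 ≈ 11.735)
z = 26934 (z = 27223 - 1*17² = 27223 - 1*289 = 27223 - 289 = 26934)
(-p)/z = -1*278490/23731/26934 = -278490/23731*1/26934 = -46415/106528459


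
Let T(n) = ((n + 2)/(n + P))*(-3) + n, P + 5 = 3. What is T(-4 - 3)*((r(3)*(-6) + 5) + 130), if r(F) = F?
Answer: -1014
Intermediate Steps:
P = -2 (P = -5 + 3 = -2)
T(n) = n - 3*(2 + n)/(-2 + n) (T(n) = ((n + 2)/(n - 2))*(-3) + n = ((2 + n)/(-2 + n))*(-3) + n = -3*(2 + n)/(-2 + n) + n = n - 3*(2 + n)/(-2 + n))
T(-4 - 3)*((r(3)*(-6) + 5) + 130) = ((-6 + (-4 - 3)² - 5*(-4 - 3))/(-2 + (-4 - 3)))*((3*(-6) + 5) + 130) = ((-6 + (-7)² - 5*(-7))/(-2 - 7))*((-18 + 5) + 130) = ((-6 + 49 + 35)/(-9))*(-13 + 130) = -⅑*78*117 = -26/3*117 = -1014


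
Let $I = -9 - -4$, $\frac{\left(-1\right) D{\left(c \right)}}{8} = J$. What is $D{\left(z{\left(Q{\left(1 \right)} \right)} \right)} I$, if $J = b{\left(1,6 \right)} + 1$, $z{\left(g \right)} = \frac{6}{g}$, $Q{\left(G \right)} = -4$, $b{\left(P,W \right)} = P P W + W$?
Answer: $520$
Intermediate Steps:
$b{\left(P,W \right)} = W + W P^{2}$ ($b{\left(P,W \right)} = P^{2} W + W = W P^{2} + W = W + W P^{2}$)
$J = 13$ ($J = 6 \left(1 + 1^{2}\right) + 1 = 6 \left(1 + 1\right) + 1 = 6 \cdot 2 + 1 = 12 + 1 = 13$)
$D{\left(c \right)} = -104$ ($D{\left(c \right)} = \left(-8\right) 13 = -104$)
$I = -5$ ($I = -9 + 4 = -5$)
$D{\left(z{\left(Q{\left(1 \right)} \right)} \right)} I = \left(-104\right) \left(-5\right) = 520$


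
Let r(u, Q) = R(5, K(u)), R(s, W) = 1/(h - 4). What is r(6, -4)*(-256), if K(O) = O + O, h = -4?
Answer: 32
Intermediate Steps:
K(O) = 2*O
R(s, W) = -⅛ (R(s, W) = 1/(-4 - 4) = 1/(-8) = -⅛)
r(u, Q) = -⅛
r(6, -4)*(-256) = -⅛*(-256) = 32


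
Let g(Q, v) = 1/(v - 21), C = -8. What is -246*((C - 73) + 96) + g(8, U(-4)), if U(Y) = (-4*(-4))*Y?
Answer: -313651/85 ≈ -3690.0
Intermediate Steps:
U(Y) = 16*Y
g(Q, v) = 1/(-21 + v)
-246*((C - 73) + 96) + g(8, U(-4)) = -246*((-8 - 73) + 96) + 1/(-21 + 16*(-4)) = -246*(-81 + 96) + 1/(-21 - 64) = -246*15 + 1/(-85) = -3690 - 1/85 = -313651/85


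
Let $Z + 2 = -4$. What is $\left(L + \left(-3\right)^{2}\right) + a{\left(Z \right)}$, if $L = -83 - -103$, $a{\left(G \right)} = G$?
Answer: $23$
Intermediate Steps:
$Z = -6$ ($Z = -2 - 4 = -6$)
$L = 20$ ($L = -83 + 103 = 20$)
$\left(L + \left(-3\right)^{2}\right) + a{\left(Z \right)} = \left(20 + \left(-3\right)^{2}\right) - 6 = \left(20 + 9\right) - 6 = 29 - 6 = 23$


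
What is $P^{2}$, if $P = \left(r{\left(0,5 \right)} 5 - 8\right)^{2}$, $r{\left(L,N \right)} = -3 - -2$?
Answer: $28561$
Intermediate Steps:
$r{\left(L,N \right)} = -1$ ($r{\left(L,N \right)} = -3 + 2 = -1$)
$P = 169$ ($P = \left(\left(-1\right) 5 - 8\right)^{2} = \left(-5 - 8\right)^{2} = \left(-13\right)^{2} = 169$)
$P^{2} = 169^{2} = 28561$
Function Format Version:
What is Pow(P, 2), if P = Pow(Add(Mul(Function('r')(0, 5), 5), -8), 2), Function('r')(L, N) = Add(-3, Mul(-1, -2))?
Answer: 28561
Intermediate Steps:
Function('r')(L, N) = -1 (Function('r')(L, N) = Add(-3, 2) = -1)
P = 169 (P = Pow(Add(Mul(-1, 5), -8), 2) = Pow(Add(-5, -8), 2) = Pow(-13, 2) = 169)
Pow(P, 2) = Pow(169, 2) = 28561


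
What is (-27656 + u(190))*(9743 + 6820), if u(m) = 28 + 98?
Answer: -455979390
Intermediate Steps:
u(m) = 126
(-27656 + u(190))*(9743 + 6820) = (-27656 + 126)*(9743 + 6820) = -27530*16563 = -455979390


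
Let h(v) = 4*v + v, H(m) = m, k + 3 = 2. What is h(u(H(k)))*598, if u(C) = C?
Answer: -2990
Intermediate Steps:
k = -1 (k = -3 + 2 = -1)
h(v) = 5*v
h(u(H(k)))*598 = (5*(-1))*598 = -5*598 = -2990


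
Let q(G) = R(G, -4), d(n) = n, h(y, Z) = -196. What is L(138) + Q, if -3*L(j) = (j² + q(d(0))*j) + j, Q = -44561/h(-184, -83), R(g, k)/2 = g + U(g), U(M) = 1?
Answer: -1226695/196 ≈ -6258.6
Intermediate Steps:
R(g, k) = 2 + 2*g (R(g, k) = 2*(g + 1) = 2*(1 + g) = 2 + 2*g)
q(G) = 2 + 2*G
Q = 44561/196 (Q = -44561/(-196) = -44561*(-1/196) = 44561/196 ≈ 227.35)
L(j) = -j - j²/3 (L(j) = -((j² + (2 + 2*0)*j) + j)/3 = -((j² + (2 + 0)*j) + j)/3 = -((j² + 2*j) + j)/3 = -(j² + 3*j)/3 = -j - j²/3)
L(138) + Q = -⅓*138*(3 + 138) + 44561/196 = -⅓*138*141 + 44561/196 = -6486 + 44561/196 = -1226695/196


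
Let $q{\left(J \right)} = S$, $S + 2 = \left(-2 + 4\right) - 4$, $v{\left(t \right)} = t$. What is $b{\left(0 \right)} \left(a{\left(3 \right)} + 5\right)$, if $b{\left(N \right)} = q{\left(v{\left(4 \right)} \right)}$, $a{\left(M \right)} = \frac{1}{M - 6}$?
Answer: $- \frac{56}{3} \approx -18.667$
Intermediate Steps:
$a{\left(M \right)} = \frac{1}{-6 + M}$
$S = -4$ ($S = -2 + \left(\left(-2 + 4\right) - 4\right) = -2 + \left(2 - 4\right) = -2 - 2 = -4$)
$q{\left(J \right)} = -4$
$b{\left(N \right)} = -4$
$b{\left(0 \right)} \left(a{\left(3 \right)} + 5\right) = - 4 \left(\frac{1}{-6 + 3} + 5\right) = - 4 \left(\frac{1}{-3} + 5\right) = - 4 \left(- \frac{1}{3} + 5\right) = \left(-4\right) \frac{14}{3} = - \frac{56}{3}$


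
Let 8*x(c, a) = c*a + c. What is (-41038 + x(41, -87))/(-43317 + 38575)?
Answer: 165915/18968 ≈ 8.7471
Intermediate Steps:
x(c, a) = c/8 + a*c/8 (x(c, a) = (c*a + c)/8 = (a*c + c)/8 = (c + a*c)/8 = c/8 + a*c/8)
(-41038 + x(41, -87))/(-43317 + 38575) = (-41038 + (1/8)*41*(1 - 87))/(-43317 + 38575) = (-41038 + (1/8)*41*(-86))/(-4742) = (-41038 - 1763/4)*(-1/4742) = -165915/4*(-1/4742) = 165915/18968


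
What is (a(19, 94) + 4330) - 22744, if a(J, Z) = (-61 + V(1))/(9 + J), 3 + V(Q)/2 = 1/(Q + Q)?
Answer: -257829/14 ≈ -18416.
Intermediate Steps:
V(Q) = -6 + 1/Q (V(Q) = -6 + 2/(Q + Q) = -6 + 2/((2*Q)) = -6 + 2*(1/(2*Q)) = -6 + 1/Q)
a(J, Z) = -66/(9 + J) (a(J, Z) = (-61 + (-6 + 1/1))/(9 + J) = (-61 + (-6 + 1))/(9 + J) = (-61 - 5)/(9 + J) = -66/(9 + J))
(a(19, 94) + 4330) - 22744 = (-66/(9 + 19) + 4330) - 22744 = (-66/28 + 4330) - 22744 = (-66*1/28 + 4330) - 22744 = (-33/14 + 4330) - 22744 = 60587/14 - 22744 = -257829/14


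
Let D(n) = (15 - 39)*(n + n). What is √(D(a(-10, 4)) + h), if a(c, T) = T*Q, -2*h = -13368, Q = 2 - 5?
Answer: 22*√15 ≈ 85.206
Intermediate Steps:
Q = -3
h = 6684 (h = -½*(-13368) = 6684)
a(c, T) = -3*T (a(c, T) = T*(-3) = -3*T)
D(n) = -48*n
√(D(a(-10, 4)) + h) = √(-(-144)*4 + 6684) = √(-48*(-12) + 6684) = √(576 + 6684) = √7260 = 22*√15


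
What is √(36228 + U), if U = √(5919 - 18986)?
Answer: √(36228 + I*√13067) ≈ 190.34 + 0.3003*I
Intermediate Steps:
U = I*√13067 (U = √(-13067) = I*√13067 ≈ 114.31*I)
√(36228 + U) = √(36228 + I*√13067)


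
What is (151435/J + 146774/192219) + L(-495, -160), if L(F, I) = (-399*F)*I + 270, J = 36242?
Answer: -220141929301261367/6966400998 ≈ -3.1601e+7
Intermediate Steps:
L(F, I) = 270 - 399*F*I (L(F, I) = -399*F*I + 270 = 270 - 399*F*I)
(151435/J + 146774/192219) + L(-495, -160) = (151435/36242 + 146774/192219) + (270 - 399*(-495)*(-160)) = (151435*(1/36242) + 146774*(1/192219)) + (270 - 31600800) = (151435/36242 + 146774/192219) - 31600530 = 34428067573/6966400998 - 31600530 = -220141929301261367/6966400998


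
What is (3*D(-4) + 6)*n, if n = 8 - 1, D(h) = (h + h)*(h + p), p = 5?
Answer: -126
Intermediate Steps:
D(h) = 2*h*(5 + h) (D(h) = (h + h)*(h + 5) = (2*h)*(5 + h) = 2*h*(5 + h))
n = 7
(3*D(-4) + 6)*n = (3*(2*(-4)*(5 - 4)) + 6)*7 = (3*(2*(-4)*1) + 6)*7 = (3*(-8) + 6)*7 = (-24 + 6)*7 = -18*7 = -126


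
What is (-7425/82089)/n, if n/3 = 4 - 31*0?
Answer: -275/36484 ≈ -0.0075376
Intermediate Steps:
n = 12 (n = 3*(4 - 31*0) = 3*(4 + 0) = 3*4 = 12)
(-7425/82089)/n = -7425/82089/12 = -7425*1/82089*(1/12) = -825/9121*1/12 = -275/36484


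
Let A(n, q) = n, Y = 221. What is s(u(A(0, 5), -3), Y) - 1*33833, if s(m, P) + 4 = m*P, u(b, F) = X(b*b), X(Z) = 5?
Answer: -32732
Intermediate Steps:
u(b, F) = 5
s(m, P) = -4 + P*m (s(m, P) = -4 + m*P = -4 + P*m)
s(u(A(0, 5), -3), Y) - 1*33833 = (-4 + 221*5) - 1*33833 = (-4 + 1105) - 33833 = 1101 - 33833 = -32732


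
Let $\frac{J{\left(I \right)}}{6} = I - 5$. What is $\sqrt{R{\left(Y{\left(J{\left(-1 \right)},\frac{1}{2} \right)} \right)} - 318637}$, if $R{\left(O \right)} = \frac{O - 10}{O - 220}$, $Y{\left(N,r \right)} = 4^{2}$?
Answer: $\frac{i \sqrt{368344406}}{34} \approx 564.48 i$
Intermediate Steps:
$J{\left(I \right)} = -30 + 6 I$ ($J{\left(I \right)} = 6 \left(I - 5\right) = 6 \left(-5 + I\right) = -30 + 6 I$)
$Y{\left(N,r \right)} = 16$
$R{\left(O \right)} = \frac{-10 + O}{-220 + O}$
$\sqrt{R{\left(Y{\left(J{\left(-1 \right)},\frac{1}{2} \right)} \right)} - 318637} = \sqrt{\frac{-10 + 16}{-220 + 16} - 318637} = \sqrt{\frac{1}{-204} \cdot 6 - 318637} = \sqrt{\left(- \frac{1}{204}\right) 6 - 318637} = \sqrt{- \frac{1}{34} - 318637} = \sqrt{- \frac{10833659}{34}} = \frac{i \sqrt{368344406}}{34}$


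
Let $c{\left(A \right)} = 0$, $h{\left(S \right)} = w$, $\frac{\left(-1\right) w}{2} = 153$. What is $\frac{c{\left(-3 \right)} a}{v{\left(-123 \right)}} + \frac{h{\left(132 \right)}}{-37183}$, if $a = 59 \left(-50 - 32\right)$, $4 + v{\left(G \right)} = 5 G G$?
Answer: $\frac{306}{37183} \approx 0.0082296$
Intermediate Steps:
$w = -306$ ($w = \left(-2\right) 153 = -306$)
$h{\left(S \right)} = -306$
$v{\left(G \right)} = -4 + 5 G^{2}$ ($v{\left(G \right)} = -4 + 5 G G = -4 + 5 G^{2}$)
$a = -4838$ ($a = 59 \left(-82\right) = -4838$)
$\frac{c{\left(-3 \right)} a}{v{\left(-123 \right)}} + \frac{h{\left(132 \right)}}{-37183} = \frac{0 \left(-4838\right)}{-4 + 5 \left(-123\right)^{2}} - \frac{306}{-37183} = \frac{0}{-4 + 5 \cdot 15129} - - \frac{306}{37183} = \frac{0}{-4 + 75645} + \frac{306}{37183} = \frac{0}{75641} + \frac{306}{37183} = 0 \cdot \frac{1}{75641} + \frac{306}{37183} = 0 + \frac{306}{37183} = \frac{306}{37183}$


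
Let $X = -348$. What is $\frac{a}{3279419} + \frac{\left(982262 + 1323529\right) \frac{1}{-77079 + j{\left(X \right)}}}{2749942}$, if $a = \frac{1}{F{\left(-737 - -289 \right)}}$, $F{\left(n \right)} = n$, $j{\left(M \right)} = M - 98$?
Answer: $- \frac{2659210790083}{245850334483582400} \approx -1.0816 \cdot 10^{-5}$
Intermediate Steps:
$j{\left(M \right)} = -98 + M$ ($j{\left(M \right)} = M - 98 = -98 + M$)
$a = - \frac{1}{448}$ ($a = \frac{1}{-737 - -289} = \frac{1}{-737 + 289} = \frac{1}{-448} = - \frac{1}{448} \approx -0.0022321$)
$\frac{a}{3279419} + \frac{\left(982262 + 1323529\right) \frac{1}{-77079 + j{\left(X \right)}}}{2749942} = - \frac{1}{448 \cdot 3279419} + \frac{\left(982262 + 1323529\right) \frac{1}{-77079 - 446}}{2749942} = \left(- \frac{1}{448}\right) \frac{1}{3279419} + \frac{2305791}{-77079 - 446} \cdot \frac{1}{2749942} = - \frac{1}{1469179712} + \frac{2305791}{-77525} \cdot \frac{1}{2749942} = - \frac{1}{1469179712} + 2305791 \left(- \frac{1}{77525}\right) \frac{1}{2749942} = - \frac{1}{1469179712} - \frac{2305791}{213189253550} = - \frac{2659210790083}{245850334483582400}$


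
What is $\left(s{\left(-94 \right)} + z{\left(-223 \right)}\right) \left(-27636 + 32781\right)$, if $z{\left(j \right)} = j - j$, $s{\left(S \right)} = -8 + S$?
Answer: $-524790$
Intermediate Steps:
$z{\left(j \right)} = 0$
$\left(s{\left(-94 \right)} + z{\left(-223 \right)}\right) \left(-27636 + 32781\right) = \left(\left(-8 - 94\right) + 0\right) \left(-27636 + 32781\right) = \left(-102 + 0\right) 5145 = \left(-102\right) 5145 = -524790$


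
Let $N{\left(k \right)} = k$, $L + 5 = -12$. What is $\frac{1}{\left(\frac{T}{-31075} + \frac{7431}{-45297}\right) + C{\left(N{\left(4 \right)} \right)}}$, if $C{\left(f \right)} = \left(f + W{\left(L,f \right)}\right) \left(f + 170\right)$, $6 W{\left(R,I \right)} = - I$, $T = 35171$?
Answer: $\frac{469201425}{271528806796} \approx 0.001728$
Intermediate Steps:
$L = -17$ ($L = -5 - 12 = -17$)
$W{\left(R,I \right)} = - \frac{I}{6}$ ($W{\left(R,I \right)} = \frac{\left(-1\right) I}{6} = - \frac{I}{6}$)
$C{\left(f \right)} = \frac{5 f \left(170 + f\right)}{6}$ ($C{\left(f \right)} = \left(f - \frac{f}{6}\right) \left(f + 170\right) = \frac{5 f}{6} \left(170 + f\right) = \frac{5 f \left(170 + f\right)}{6}$)
$\frac{1}{\left(\frac{T}{-31075} + \frac{7431}{-45297}\right) + C{\left(N{\left(4 \right)} \right)}} = \frac{1}{\left(\frac{35171}{-31075} + \frac{7431}{-45297}\right) + \frac{5}{6} \cdot 4 \left(170 + 4\right)} = \frac{1}{\left(35171 \left(- \frac{1}{31075}\right) + 7431 \left(- \frac{1}{45297}\right)\right) + \frac{5}{6} \cdot 4 \cdot 174} = \frac{1}{\left(- \frac{35171}{31075} - \frac{2477}{15099}\right) + 580} = \frac{1}{- \frac{608019704}{469201425} + 580} = \frac{1}{\frac{271528806796}{469201425}} = \frac{469201425}{271528806796}$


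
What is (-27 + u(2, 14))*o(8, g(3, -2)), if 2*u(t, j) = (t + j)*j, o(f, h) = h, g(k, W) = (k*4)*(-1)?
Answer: -1020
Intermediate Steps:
g(k, W) = -4*k (g(k, W) = (4*k)*(-1) = -4*k)
u(t, j) = j*(j + t)/2 (u(t, j) = ((t + j)*j)/2 = ((j + t)*j)/2 = (j*(j + t))/2 = j*(j + t)/2)
(-27 + u(2, 14))*o(8, g(3, -2)) = (-27 + (½)*14*(14 + 2))*(-4*3) = (-27 + (½)*14*16)*(-12) = (-27 + 112)*(-12) = 85*(-12) = -1020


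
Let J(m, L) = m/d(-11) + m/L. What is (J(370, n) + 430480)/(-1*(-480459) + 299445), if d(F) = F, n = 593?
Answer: 701951425/1271828448 ≈ 0.55192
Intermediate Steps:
J(m, L) = -m/11 + m/L (J(m, L) = m/(-11) + m/L = m*(-1/11) + m/L = -m/11 + m/L)
(J(370, n) + 430480)/(-1*(-480459) + 299445) = ((-1/11*370 + 370/593) + 430480)/(-1*(-480459) + 299445) = ((-370/11 + 370*(1/593)) + 430480)/(480459 + 299445) = ((-370/11 + 370/593) + 430480)/779904 = (-215340/6523 + 430480)*(1/779904) = (2807805700/6523)*(1/779904) = 701951425/1271828448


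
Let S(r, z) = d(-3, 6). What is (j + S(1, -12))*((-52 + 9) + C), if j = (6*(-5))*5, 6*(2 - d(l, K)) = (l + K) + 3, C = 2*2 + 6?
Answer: 4917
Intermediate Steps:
C = 10 (C = 4 + 6 = 10)
d(l, K) = 3/2 - K/6 - l/6 (d(l, K) = 2 - ((l + K) + 3)/6 = 2 - ((K + l) + 3)/6 = 2 - (3 + K + l)/6 = 2 + (-1/2 - K/6 - l/6) = 3/2 - K/6 - l/6)
S(r, z) = 1 (S(r, z) = 3/2 - 1/6*6 - 1/6*(-3) = 3/2 - 1 + 1/2 = 1)
j = -150 (j = -30*5 = -150)
(j + S(1, -12))*((-52 + 9) + C) = (-150 + 1)*((-52 + 9) + 10) = -149*(-43 + 10) = -149*(-33) = 4917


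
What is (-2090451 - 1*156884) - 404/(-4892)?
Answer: -2748490604/1223 ≈ -2.2473e+6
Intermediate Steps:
(-2090451 - 1*156884) - 404/(-4892) = (-2090451 - 156884) - 404*(-1/4892) = -2247335 + 101/1223 = -2748490604/1223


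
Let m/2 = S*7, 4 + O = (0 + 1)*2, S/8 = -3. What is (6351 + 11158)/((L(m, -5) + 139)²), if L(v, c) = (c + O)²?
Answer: 17509/35344 ≈ 0.49539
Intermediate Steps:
S = -24 (S = 8*(-3) = -24)
O = -2 (O = -4 + (0 + 1)*2 = -4 + 1*2 = -4 + 2 = -2)
m = -336 (m = 2*(-24*7) = 2*(-168) = -336)
L(v, c) = (-2 + c)² (L(v, c) = (c - 2)² = (-2 + c)²)
(6351 + 11158)/((L(m, -5) + 139)²) = (6351 + 11158)/(((-2 - 5)² + 139)²) = 17509/(((-7)² + 139)²) = 17509/((49 + 139)²) = 17509/(188²) = 17509/35344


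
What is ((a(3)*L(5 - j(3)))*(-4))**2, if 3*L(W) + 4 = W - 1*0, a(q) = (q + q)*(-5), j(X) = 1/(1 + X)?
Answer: 900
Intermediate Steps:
a(q) = -10*q (a(q) = (2*q)*(-5) = -10*q)
L(W) = -4/3 + W/3 (L(W) = -4/3 + (W - 1*0)/3 = -4/3 + (W + 0)/3 = -4/3 + W/3)
((a(3)*L(5 - j(3)))*(-4))**2 = (((-10*3)*(-4/3 + (5 - 1/(1 + 3))/3))*(-4))**2 = (-30*(-4/3 + (5 - 1/4)/3)*(-4))**2 = (-30*(-4/3 + (1/3)*(19/4))*(-4))**2 = (-30*(-4/3 + 19/12)*(-4))**2 = (-30*1/4*(-4))**2 = (-15/2*(-4))**2 = 30**2 = 900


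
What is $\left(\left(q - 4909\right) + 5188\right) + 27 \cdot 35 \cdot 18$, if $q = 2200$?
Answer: $19489$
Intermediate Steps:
$\left(\left(q - 4909\right) + 5188\right) + 27 \cdot 35 \cdot 18 = \left(\left(2200 - 4909\right) + 5188\right) + 27 \cdot 35 \cdot 18 = \left(-2709 + 5188\right) + 945 \cdot 18 = 2479 + 17010 = 19489$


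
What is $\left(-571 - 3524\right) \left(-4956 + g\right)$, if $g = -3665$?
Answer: $35302995$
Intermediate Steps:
$\left(-571 - 3524\right) \left(-4956 + g\right) = \left(-571 - 3524\right) \left(-4956 - 3665\right) = \left(-4095\right) \left(-8621\right) = 35302995$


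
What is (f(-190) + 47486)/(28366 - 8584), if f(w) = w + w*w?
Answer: 41698/9891 ≈ 4.2158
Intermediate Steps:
f(w) = w + w²
(f(-190) + 47486)/(28366 - 8584) = (-190*(1 - 190) + 47486)/(28366 - 8584) = (-190*(-189) + 47486)/19782 = (35910 + 47486)*(1/19782) = 83396*(1/19782) = 41698/9891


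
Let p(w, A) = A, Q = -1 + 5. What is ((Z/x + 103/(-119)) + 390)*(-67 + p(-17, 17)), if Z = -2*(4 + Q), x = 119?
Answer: -19450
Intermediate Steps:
Q = 4
Z = -16 (Z = -2*(4 + 4) = -2*8 = -16)
((Z/x + 103/(-119)) + 390)*(-67 + p(-17, 17)) = ((-16/119 + 103/(-119)) + 390)*(-67 + 17) = ((-16*1/119 + 103*(-1/119)) + 390)*(-50) = ((-16/119 - 103/119) + 390)*(-50) = (-1 + 390)*(-50) = 389*(-50) = -19450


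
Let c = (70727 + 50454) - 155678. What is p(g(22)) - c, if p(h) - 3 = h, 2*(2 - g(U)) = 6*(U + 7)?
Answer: 34415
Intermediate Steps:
g(U) = -19 - 3*U (g(U) = 2 - 3*(U + 7) = 2 - 3*(7 + U) = 2 - (42 + 6*U)/2 = 2 + (-21 - 3*U) = -19 - 3*U)
p(h) = 3 + h
c = -34497 (c = 121181 - 155678 = -34497)
p(g(22)) - c = (3 + (-19 - 3*22)) - 1*(-34497) = (3 + (-19 - 66)) + 34497 = (3 - 85) + 34497 = -82 + 34497 = 34415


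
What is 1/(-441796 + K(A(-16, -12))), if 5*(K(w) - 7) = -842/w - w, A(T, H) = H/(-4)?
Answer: -15/6627686 ≈ -2.2632e-6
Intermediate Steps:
A(T, H) = -H/4 (A(T, H) = H*(-¼) = -H/4)
K(w) = 7 - 842/(5*w) - w/5 (K(w) = 7 + (-842/w - w)/5 = 7 + (-w - 842/w)/5 = 7 + (-842/(5*w) - w/5) = 7 - 842/(5*w) - w/5)
1/(-441796 + K(A(-16, -12))) = 1/(-441796 + (7 - 842/(5*((-¼*(-12)))) - (-1)*(-12)/20)) = 1/(-441796 + (7 - 842/5/3 - ⅕*3)) = 1/(-441796 + (7 - 842/5*⅓ - ⅗)) = 1/(-441796 + (7 - 842/15 - ⅗)) = 1/(-441796 - 746/15) = 1/(-6627686/15) = -15/6627686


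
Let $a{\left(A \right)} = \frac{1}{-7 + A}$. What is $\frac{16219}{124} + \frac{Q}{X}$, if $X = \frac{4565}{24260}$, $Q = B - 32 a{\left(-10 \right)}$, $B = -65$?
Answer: $- \frac{393833205}{1924604} \approx -204.63$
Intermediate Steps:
$Q = - \frac{1073}{17}$ ($Q = -65 - \frac{32}{-7 - 10} = -65 - \frac{32}{-17} = -65 - - \frac{32}{17} = -65 + \frac{32}{17} = - \frac{1073}{17} \approx -63.118$)
$X = \frac{913}{4852}$ ($X = 4565 \cdot \frac{1}{24260} = \frac{913}{4852} \approx 0.18817$)
$\frac{16219}{124} + \frac{Q}{X} = \frac{16219}{124} - \frac{1073}{17 \cdot \frac{913}{4852}} = 16219 \cdot \frac{1}{124} - \frac{5206196}{15521} = \frac{16219}{124} - \frac{5206196}{15521} = - \frac{393833205}{1924604}$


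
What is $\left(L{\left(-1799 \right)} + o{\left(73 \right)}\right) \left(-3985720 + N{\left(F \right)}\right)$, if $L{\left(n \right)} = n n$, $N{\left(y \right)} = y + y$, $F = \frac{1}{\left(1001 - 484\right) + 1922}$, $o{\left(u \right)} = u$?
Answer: $- \frac{31462317443498972}{2439} \approx -1.29 \cdot 10^{13}$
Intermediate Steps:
$F = \frac{1}{2439}$ ($F = \frac{1}{\left(1001 - 484\right) + 1922} = \frac{1}{517 + 1922} = \frac{1}{2439} \approx 0.00041$)
$N{\left(y \right)} = 2 y$
$L{\left(n \right)} = n^{2}$
$\left(L{\left(-1799 \right)} + o{\left(73 \right)}\right) \left(-3985720 + N{\left(F \right)}\right) = \left(\left(-1799\right)^{2} + 73\right) \left(-3985720 + 2 \cdot \frac{1}{2439}\right) = \left(3236401 + 73\right) \left(-3985720 + \frac{2}{2439}\right) = 3236474 \left(- \frac{9721171078}{2439}\right) = - \frac{31462317443498972}{2439}$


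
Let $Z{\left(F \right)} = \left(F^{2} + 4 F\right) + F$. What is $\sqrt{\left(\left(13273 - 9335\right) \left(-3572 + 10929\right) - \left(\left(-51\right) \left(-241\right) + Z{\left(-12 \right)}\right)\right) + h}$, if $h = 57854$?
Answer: $\sqrt{29017345} \approx 5386.8$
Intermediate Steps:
$Z{\left(F \right)} = F^{2} + 5 F$
$\sqrt{\left(\left(13273 - 9335\right) \left(-3572 + 10929\right) - \left(\left(-51\right) \left(-241\right) + Z{\left(-12 \right)}\right)\right) + h} = \sqrt{\left(\left(13273 - 9335\right) \left(-3572 + 10929\right) - \left(\left(-51\right) \left(-241\right) - 12 \left(5 - 12\right)\right)\right) + 57854} = \sqrt{\left(3938 \cdot 7357 - \left(12291 - -84\right)\right) + 57854} = \sqrt{\left(28971866 - \left(12291 + 84\right)\right) + 57854} = \sqrt{\left(28971866 - 12375\right) + 57854} = \sqrt{28959491 + 57854} = \sqrt{29017345}$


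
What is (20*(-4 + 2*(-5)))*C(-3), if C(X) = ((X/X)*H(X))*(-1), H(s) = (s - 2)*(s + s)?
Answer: 8400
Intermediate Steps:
H(s) = 2*s*(-2 + s) (H(s) = (-2 + s)*(2*s) = 2*s*(-2 + s))
C(X) = -2*X*(-2 + X) (C(X) = ((X/X)*(2*X*(-2 + X)))*(-1) = (1*(2*X*(-2 + X)))*(-1) = (2*X*(-2 + X))*(-1) = -2*X*(-2 + X))
(20*(-4 + 2*(-5)))*C(-3) = (20*(-4 + 2*(-5)))*(2*(-3)*(2 - 1*(-3))) = (20*(-4 - 10))*(2*(-3)*(2 + 3)) = (20*(-14))*(2*(-3)*5) = -280*(-30) = 8400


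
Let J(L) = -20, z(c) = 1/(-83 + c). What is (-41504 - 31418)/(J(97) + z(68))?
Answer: 1093830/301 ≈ 3634.0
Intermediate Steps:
(-41504 - 31418)/(J(97) + z(68)) = (-41504 - 31418)/(-20 + 1/(-83 + 68)) = -72922/(-20 + 1/(-15)) = -72922/(-20 - 1/15) = -72922/(-301/15) = -72922*(-15/301) = 1093830/301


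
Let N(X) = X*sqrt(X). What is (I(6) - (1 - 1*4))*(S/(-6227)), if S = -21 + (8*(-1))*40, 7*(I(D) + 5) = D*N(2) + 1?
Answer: -341/3353 + 4092*sqrt(2)/43589 ≈ 0.031062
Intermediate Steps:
N(X) = X**(3/2)
I(D) = -34/7 + 2*D*sqrt(2)/7 (I(D) = -5 + (D*2**(3/2) + 1)/7 = -5 + (D*(2*sqrt(2)) + 1)/7 = -5 + (2*D*sqrt(2) + 1)/7 = -5 + (1 + 2*D*sqrt(2))/7 = -5 + (1/7 + 2*D*sqrt(2)/7) = -34/7 + 2*D*sqrt(2)/7)
S = -341 (S = -21 - 8*40 = -21 - 320 = -341)
(I(6) - (1 - 1*4))*(S/(-6227)) = ((-34/7 + (2/7)*6*sqrt(2)) - (1 - 1*4))*(-341/(-6227)) = ((-34/7 + 12*sqrt(2)/7) - (1 - 4))*(-341*(-1/6227)) = ((-34/7 + 12*sqrt(2)/7) - 1*(-3))*(341/6227) = ((-34/7 + 12*sqrt(2)/7) + 3)*(341/6227) = (-13/7 + 12*sqrt(2)/7)*(341/6227) = -341/3353 + 4092*sqrt(2)/43589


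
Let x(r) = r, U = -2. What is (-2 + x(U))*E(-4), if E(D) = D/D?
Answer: -4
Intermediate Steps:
E(D) = 1
(-2 + x(U))*E(-4) = (-2 - 2)*1 = -4*1 = -4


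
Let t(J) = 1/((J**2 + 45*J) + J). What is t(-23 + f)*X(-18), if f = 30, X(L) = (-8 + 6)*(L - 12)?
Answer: 60/371 ≈ 0.16173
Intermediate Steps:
X(L) = 24 - 2*L (X(L) = -2*(-12 + L) = 24 - 2*L)
t(J) = 1/(J**2 + 46*J)
t(-23 + f)*X(-18) = (1/((-23 + 30)*(46 + (-23 + 30))))*(24 - 2*(-18)) = (1/(7*(46 + 7)))*(24 + 36) = ((1/7)/53)*60 = ((1/7)*(1/53))*60 = (1/371)*60 = 60/371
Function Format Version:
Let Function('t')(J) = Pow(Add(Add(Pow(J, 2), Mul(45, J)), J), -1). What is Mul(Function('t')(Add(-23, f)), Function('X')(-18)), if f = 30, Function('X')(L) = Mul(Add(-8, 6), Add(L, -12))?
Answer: Rational(60, 371) ≈ 0.16173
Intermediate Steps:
Function('X')(L) = Add(24, Mul(-2, L)) (Function('X')(L) = Mul(-2, Add(-12, L)) = Add(24, Mul(-2, L)))
Function('t')(J) = Pow(Add(Pow(J, 2), Mul(46, J)), -1)
Mul(Function('t')(Add(-23, f)), Function('X')(-18)) = Mul(Mul(Pow(Add(-23, 30), -1), Pow(Add(46, Add(-23, 30)), -1)), Add(24, Mul(-2, -18))) = Mul(Mul(Pow(7, -1), Pow(Add(46, 7), -1)), Add(24, 36)) = Mul(Mul(Rational(1, 7), Pow(53, -1)), 60) = Mul(Mul(Rational(1, 7), Rational(1, 53)), 60) = Mul(Rational(1, 371), 60) = Rational(60, 371)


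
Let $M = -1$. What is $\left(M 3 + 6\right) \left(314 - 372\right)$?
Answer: $-174$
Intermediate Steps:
$\left(M 3 + 6\right) \left(314 - 372\right) = \left(\left(-1\right) 3 + 6\right) \left(314 - 372\right) = \left(-3 + 6\right) \left(314 - 372\right) = 3 \left(-58\right) = -174$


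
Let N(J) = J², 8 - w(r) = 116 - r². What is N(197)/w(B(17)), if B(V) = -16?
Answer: 38809/148 ≈ 262.22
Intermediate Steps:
w(r) = -108 + r² (w(r) = 8 - (116 - r²) = 8 + (-116 + r²) = -108 + r²)
N(197)/w(B(17)) = 197²/(-108 + (-16)²) = 38809/(-108 + 256) = 38809/148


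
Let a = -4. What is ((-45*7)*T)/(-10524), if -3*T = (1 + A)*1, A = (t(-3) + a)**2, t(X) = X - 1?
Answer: -2275/3508 ≈ -0.64852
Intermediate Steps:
t(X) = -1 + X
A = 64 (A = ((-1 - 3) - 4)**2 = (-4 - 4)**2 = (-8)**2 = 64)
T = -65/3 (T = -(1 + 64)/3 = -65/3 ≈ -21.667)
((-45*7)*T)/(-10524) = (-45*7*(-65/3))/(-10524) = -315*(-65/3)*(-1/10524) = 6825*(-1/10524) = -2275/3508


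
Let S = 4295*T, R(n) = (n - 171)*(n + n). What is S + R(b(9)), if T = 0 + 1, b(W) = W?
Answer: 1379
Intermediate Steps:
T = 1
R(n) = 2*n*(-171 + n) (R(n) = (-171 + n)*(2*n) = 2*n*(-171 + n))
S = 4295 (S = 4295*1 = 4295)
S + R(b(9)) = 4295 + 2*9*(-171 + 9) = 4295 + 2*9*(-162) = 4295 - 2916 = 1379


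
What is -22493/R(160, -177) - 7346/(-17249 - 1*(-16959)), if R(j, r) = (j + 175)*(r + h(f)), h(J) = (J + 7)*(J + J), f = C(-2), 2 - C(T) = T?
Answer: 22554396/864635 ≈ 26.085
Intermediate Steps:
C(T) = 2 - T
f = 4 (f = 2 - 1*(-2) = 2 + 2 = 4)
h(J) = 2*J*(7 + J) (h(J) = (7 + J)*(2*J) = 2*J*(7 + J))
R(j, r) = (88 + r)*(175 + j) (R(j, r) = (j + 175)*(r + 2*4*(7 + 4)) = (175 + j)*(r + 2*4*11) = (175 + j)*(r + 88) = (175 + j)*(88 + r) = (88 + r)*(175 + j))
-22493/R(160, -177) - 7346/(-17249 - 1*(-16959)) = -22493/(15400 + 88*160 + 175*(-177) + 160*(-177)) - 7346/(-17249 - 1*(-16959)) = -22493/(15400 + 14080 - 30975 - 28320) - 7346/(-17249 + 16959) = -22493/(-29815) - 7346/(-290) = -22493*(-1/29815) - 7346*(-1/290) = 22493/29815 + 3673/145 = 22554396/864635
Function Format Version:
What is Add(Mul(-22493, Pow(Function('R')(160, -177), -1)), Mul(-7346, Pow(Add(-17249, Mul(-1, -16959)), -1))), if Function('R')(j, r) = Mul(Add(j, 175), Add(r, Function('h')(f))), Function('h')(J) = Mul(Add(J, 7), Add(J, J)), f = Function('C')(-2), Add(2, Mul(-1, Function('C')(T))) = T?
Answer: Rational(22554396, 864635) ≈ 26.085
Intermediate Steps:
Function('C')(T) = Add(2, Mul(-1, T))
f = 4 (f = Add(2, Mul(-1, -2)) = Add(2, 2) = 4)
Function('h')(J) = Mul(2, J, Add(7, J)) (Function('h')(J) = Mul(Add(7, J), Mul(2, J)) = Mul(2, J, Add(7, J)))
Function('R')(j, r) = Mul(Add(88, r), Add(175, j)) (Function('R')(j, r) = Mul(Add(j, 175), Add(r, Mul(2, 4, Add(7, 4)))) = Mul(Add(175, j), Add(r, Mul(2, 4, 11))) = Mul(Add(175, j), Add(r, 88)) = Mul(Add(175, j), Add(88, r)) = Mul(Add(88, r), Add(175, j)))
Add(Mul(-22493, Pow(Function('R')(160, -177), -1)), Mul(-7346, Pow(Add(-17249, Mul(-1, -16959)), -1))) = Add(Mul(-22493, Pow(Add(15400, Mul(88, 160), Mul(175, -177), Mul(160, -177)), -1)), Mul(-7346, Pow(Add(-17249, Mul(-1, -16959)), -1))) = Add(Mul(-22493, Pow(Add(15400, 14080, -30975, -28320), -1)), Mul(-7346, Pow(Add(-17249, 16959), -1))) = Add(Mul(-22493, Pow(-29815, -1)), Mul(-7346, Pow(-290, -1))) = Add(Mul(-22493, Rational(-1, 29815)), Mul(-7346, Rational(-1, 290))) = Add(Rational(22493, 29815), Rational(3673, 145)) = Rational(22554396, 864635)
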